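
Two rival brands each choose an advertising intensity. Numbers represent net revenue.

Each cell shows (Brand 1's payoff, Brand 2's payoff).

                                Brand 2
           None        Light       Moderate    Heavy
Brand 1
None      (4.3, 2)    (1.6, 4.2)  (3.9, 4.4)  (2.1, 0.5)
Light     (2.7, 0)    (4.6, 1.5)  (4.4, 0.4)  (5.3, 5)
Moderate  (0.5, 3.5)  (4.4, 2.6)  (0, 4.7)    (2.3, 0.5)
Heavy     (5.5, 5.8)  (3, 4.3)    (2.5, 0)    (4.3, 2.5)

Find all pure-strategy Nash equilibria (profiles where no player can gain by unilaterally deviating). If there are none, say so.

Pure-strategy Nash equilibria: (Light, Heavy); (Heavy, None)

Check each profile: it is a Nash equilibrium iff no player can strictly gain by switching unilaterally.
(None, None): Brand 1 can switch to Heavy (4.3 → 5.5). Not NE.
(None, Light): Brand 1 can switch to Light (1.6 → 4.6). Not NE.
(None, Moderate): Brand 1 can switch to Light (3.9 → 4.4). Not NE.
(None, Heavy): Brand 1 can switch to Light (2.1 → 5.3). Not NE.
(Light, None): Brand 1 can switch to None (2.7 → 4.3). Not NE.
(Light, Light): Brand 2 can switch to Heavy (1.5 → 5). Not NE.
(Light, Heavy): Brand 1 gets 5.3, best alternative 4.3; Brand 2 gets 5, best alternative 1.5. No profitable deviation — NE.
(Heavy, None): Brand 1 gets 5.5, best alternative 4.3; Brand 2 gets 5.8, best alternative 4.3. No profitable deviation — NE.
(The remaining 8 profiles each have a profitable deviation by the same check.)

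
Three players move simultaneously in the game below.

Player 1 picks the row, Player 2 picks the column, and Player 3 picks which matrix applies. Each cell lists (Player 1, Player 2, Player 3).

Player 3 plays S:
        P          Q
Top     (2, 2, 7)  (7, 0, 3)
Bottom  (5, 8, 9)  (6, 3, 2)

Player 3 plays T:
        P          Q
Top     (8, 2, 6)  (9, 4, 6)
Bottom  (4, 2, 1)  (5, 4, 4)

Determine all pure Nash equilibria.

(Top, Q, T); (Bottom, P, S)

Player 1 against (P, S): payoffs 2, 5 → best response Bottom.
Player 1 against (P, T): payoffs 8, 4 → best response Top.
Player 1 against (Q, S): payoffs 7, 6 → best response Top.
Player 1 against (Q, T): payoffs 9, 5 → best response Top.
Player 2 against (Top, S): payoffs 2, 0 → best response P.
Player 2 against (Top, T): payoffs 2, 4 → best response Q.
Player 2 against (Bottom, S): payoffs 8, 3 → best response P.
Player 2 against (Bottom, T): payoffs 2, 4 → best response Q.
Player 3 against (Top, P): payoffs 7, 6 → best response S.
Player 3 against (Top, Q): payoffs 3, 6 → best response T.
Player 3 against (Bottom, P): payoffs 9, 1 → best response S.
Player 3 against (Bottom, Q): payoffs 2, 4 → best response T.
Mutual best responses: (Top, Q, T); (Bottom, P, S).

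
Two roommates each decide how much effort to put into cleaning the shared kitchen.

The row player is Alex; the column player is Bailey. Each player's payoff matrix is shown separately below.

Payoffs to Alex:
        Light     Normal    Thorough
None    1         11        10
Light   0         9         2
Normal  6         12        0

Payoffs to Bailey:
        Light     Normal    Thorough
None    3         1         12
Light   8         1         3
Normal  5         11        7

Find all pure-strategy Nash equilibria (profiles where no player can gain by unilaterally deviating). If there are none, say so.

Pure-strategy Nash equilibria: (None, Thorough), (Normal, Normal)

Check each profile: it is a Nash equilibrium iff no player can strictly gain by switching unilaterally.
(None, Light): Alex can switch to Normal (1 → 6). Not NE.
(None, Normal): Alex can switch to Normal (11 → 12). Not NE.
(None, Thorough): Alex gets 10, best alternative 2; Bailey gets 12, best alternative 3. No profitable deviation — NE.
(Light, Light): Alex can switch to None (0 → 1). Not NE.
(Light, Normal): Alex can switch to None (9 → 11). Not NE.
(Light, Thorough): Alex can switch to None (2 → 10). Not NE.
(Normal, Light): Bailey can switch to Normal (5 → 11). Not NE.
(Normal, Normal): Alex gets 12, best alternative 11; Bailey gets 11, best alternative 7. No profitable deviation — NE.
(Normal, Thorough): Alex can switch to None (0 → 10). Not NE.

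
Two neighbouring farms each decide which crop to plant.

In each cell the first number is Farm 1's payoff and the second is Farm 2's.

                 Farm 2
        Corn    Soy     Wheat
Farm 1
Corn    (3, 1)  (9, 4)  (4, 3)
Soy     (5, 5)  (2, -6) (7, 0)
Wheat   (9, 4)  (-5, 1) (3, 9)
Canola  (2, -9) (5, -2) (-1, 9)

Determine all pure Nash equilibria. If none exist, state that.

(Corn, Soy)

(Corn, Corn): Farm 1 can switch to Soy (3 → 5). Not NE.
(Corn, Soy): Farm 1 gets 9, best alternative 5; Farm 2 gets 4, best alternative 3. No profitable deviation — NE.
(Corn, Wheat): Farm 1 can switch to Soy (4 → 7). Not NE.
(Soy, Corn): Farm 1 can switch to Wheat (5 → 9). Not NE.
(Soy, Soy): Farm 1 can switch to Corn (2 → 9). Not NE.
(Soy, Wheat): Farm 2 can switch to Corn (0 → 5). Not NE.
(Wheat, Corn): Farm 2 can switch to Wheat (4 → 9). Not NE.
(Wheat, Soy): Farm 1 can switch to Corn (-5 → 9). Not NE.
(Wheat, Wheat): Farm 1 can switch to Corn (3 → 4). Not NE.
(Canola, Corn): Farm 1 can switch to Corn (2 → 3). Not NE.
(Canola, Soy): Farm 1 can switch to Corn (5 → 9). Not NE.
(The remaining 1 profile has a profitable deviation by the same check.)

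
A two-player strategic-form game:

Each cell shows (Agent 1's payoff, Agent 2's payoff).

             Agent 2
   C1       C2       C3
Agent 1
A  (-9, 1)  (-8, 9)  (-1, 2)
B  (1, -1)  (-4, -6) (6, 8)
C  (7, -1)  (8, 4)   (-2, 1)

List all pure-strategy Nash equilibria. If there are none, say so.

Pure-strategy Nash equilibria: (B, C3), (C, C2)

(A, C1): Agent 1 can switch to B (-9 → 1). Not NE.
(A, C2): Agent 1 can switch to B (-8 → -4). Not NE.
(A, C3): Agent 1 can switch to B (-1 → 6). Not NE.
(B, C1): Agent 1 can switch to C (1 → 7). Not NE.
(B, C2): Agent 1 can switch to C (-4 → 8). Not NE.
(B, C3): Agent 1 gets 6, best alternative -1; Agent 2 gets 8, best alternative -1. No profitable deviation — NE.
(C, C1): Agent 2 can switch to C2 (-1 → 4). Not NE.
(C, C2): Agent 1 gets 8, best alternative -4; Agent 2 gets 4, best alternative 1. No profitable deviation — NE.
(C, C3): Agent 1 can switch to A (-2 → -1). Not NE.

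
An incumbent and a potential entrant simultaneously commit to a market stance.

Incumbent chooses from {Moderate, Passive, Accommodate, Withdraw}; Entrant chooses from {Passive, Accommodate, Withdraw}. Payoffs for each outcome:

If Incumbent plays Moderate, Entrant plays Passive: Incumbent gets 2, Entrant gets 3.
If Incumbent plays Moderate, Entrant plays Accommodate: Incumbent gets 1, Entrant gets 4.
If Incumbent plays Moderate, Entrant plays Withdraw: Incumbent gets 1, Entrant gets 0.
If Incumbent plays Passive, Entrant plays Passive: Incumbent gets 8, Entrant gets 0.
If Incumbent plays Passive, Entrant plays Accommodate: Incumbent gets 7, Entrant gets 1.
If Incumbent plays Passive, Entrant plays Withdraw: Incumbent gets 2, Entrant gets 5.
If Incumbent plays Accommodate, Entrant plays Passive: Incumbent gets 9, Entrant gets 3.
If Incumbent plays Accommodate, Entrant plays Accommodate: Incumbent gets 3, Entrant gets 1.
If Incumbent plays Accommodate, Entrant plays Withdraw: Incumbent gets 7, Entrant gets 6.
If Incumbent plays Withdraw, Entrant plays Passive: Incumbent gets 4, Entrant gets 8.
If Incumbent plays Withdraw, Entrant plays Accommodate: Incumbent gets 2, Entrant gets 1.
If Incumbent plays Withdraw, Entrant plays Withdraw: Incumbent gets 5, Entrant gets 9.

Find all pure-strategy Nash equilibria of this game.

Incumbent against Passive: payoffs 2, 8, 9, 4 → best response Accommodate.
Incumbent against Accommodate: payoffs 1, 7, 3, 2 → best response Passive.
Incumbent against Withdraw: payoffs 1, 2, 7, 5 → best response Accommodate.
Entrant against Moderate: payoffs 3, 4, 0 → best response Accommodate.
Entrant against Passive: payoffs 0, 1, 5 → best response Withdraw.
Entrant against Accommodate: payoffs 3, 1, 6 → best response Withdraw.
Entrant against Withdraw: payoffs 8, 1, 9 → best response Withdraw.
Mutual best responses: (Accommodate, Withdraw).

The unique pure-strategy Nash equilibrium is (Accommodate, Withdraw).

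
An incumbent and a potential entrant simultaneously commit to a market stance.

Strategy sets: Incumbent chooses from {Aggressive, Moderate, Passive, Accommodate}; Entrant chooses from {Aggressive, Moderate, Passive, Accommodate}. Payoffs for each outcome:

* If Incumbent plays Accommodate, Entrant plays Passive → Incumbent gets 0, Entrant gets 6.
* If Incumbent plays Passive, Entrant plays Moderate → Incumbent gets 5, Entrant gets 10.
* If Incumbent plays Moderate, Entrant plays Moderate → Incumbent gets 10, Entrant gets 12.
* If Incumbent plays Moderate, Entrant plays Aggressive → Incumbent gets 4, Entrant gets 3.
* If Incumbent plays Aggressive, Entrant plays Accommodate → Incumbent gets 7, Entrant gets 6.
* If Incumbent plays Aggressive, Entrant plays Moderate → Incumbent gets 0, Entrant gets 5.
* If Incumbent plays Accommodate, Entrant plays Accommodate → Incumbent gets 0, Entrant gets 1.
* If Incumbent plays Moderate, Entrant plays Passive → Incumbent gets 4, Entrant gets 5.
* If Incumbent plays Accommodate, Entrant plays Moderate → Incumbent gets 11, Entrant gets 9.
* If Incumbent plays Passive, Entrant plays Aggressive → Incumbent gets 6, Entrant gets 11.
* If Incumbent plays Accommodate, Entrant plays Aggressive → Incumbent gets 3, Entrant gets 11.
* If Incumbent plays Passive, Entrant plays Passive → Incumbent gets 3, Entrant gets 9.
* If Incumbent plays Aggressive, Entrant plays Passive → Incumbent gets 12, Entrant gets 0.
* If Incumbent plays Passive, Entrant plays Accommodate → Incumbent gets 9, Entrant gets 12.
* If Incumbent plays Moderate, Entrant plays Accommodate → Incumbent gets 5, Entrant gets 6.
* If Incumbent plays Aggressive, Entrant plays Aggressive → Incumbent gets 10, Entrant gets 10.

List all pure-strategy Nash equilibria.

(Aggressive, Aggressive): Incumbent gets 10, best alternative 6; Entrant gets 10, best alternative 6. No profitable deviation — NE.
(Aggressive, Moderate): Incumbent can switch to Moderate (0 → 10). Not NE.
(Aggressive, Passive): Entrant can switch to Aggressive (0 → 10). Not NE.
(Aggressive, Accommodate): Incumbent can switch to Passive (7 → 9). Not NE.
(Moderate, Aggressive): Incumbent can switch to Aggressive (4 → 10). Not NE.
(Moderate, Moderate): Incumbent can switch to Accommodate (10 → 11). Not NE.
(Moderate, Passive): Incumbent can switch to Aggressive (4 → 12). Not NE.
(Passive, Accommodate): Incumbent gets 9, best alternative 7; Entrant gets 12, best alternative 11. No profitable deviation — NE.
(The remaining 8 profiles each have a profitable deviation by the same check.)

Pure-strategy Nash equilibria: (Aggressive, Aggressive); (Passive, Accommodate)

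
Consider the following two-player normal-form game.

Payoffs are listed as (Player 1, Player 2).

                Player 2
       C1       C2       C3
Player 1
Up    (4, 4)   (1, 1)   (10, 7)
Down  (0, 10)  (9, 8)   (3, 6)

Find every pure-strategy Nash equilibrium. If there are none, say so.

(Up, C1): Player 2 can switch to C3 (4 → 7). Not NE.
(Up, C2): Player 1 can switch to Down (1 → 9). Not NE.
(Up, C3): Player 1 gets 10, best alternative 3; Player 2 gets 7, best alternative 4. No profitable deviation — NE.
(Down, C1): Player 1 can switch to Up (0 → 4). Not NE.
(Down, C2): Player 2 can switch to C1 (8 → 10). Not NE.
(Down, C3): Player 1 can switch to Up (3 → 10). Not NE.

The unique pure-strategy Nash equilibrium is (Up, C3).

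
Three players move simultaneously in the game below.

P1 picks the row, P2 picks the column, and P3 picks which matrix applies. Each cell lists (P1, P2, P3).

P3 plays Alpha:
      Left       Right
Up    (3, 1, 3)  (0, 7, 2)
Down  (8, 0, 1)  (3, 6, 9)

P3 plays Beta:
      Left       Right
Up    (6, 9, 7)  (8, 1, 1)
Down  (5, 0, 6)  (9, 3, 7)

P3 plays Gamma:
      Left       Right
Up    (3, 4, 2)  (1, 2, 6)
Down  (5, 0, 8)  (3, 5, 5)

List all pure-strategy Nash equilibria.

The pure Nash equilibria are (Up, Left, Beta); (Down, Right, Alpha).

(Up, Left, Alpha): P1 can switch to Down (3 → 8). Not NE.
(Up, Left, Beta): P1 gets 6, best alternative 5; P2 gets 9, best alternative 1; P3 gets 7, best alternative 3. No profitable deviation — NE.
(Up, Left, Gamma): P1 can switch to Down (3 → 5). Not NE.
(Up, Right, Alpha): P1 can switch to Down (0 → 3). Not NE.
(Up, Right, Beta): P1 can switch to Down (8 → 9). Not NE.
(Up, Right, Gamma): P1 can switch to Down (1 → 3). Not NE.
(Down, Left, Alpha): P2 can switch to Right (0 → 6). Not NE.
(Down, Left, Beta): P1 can switch to Up (5 → 6). Not NE.
(Down, Left, Gamma): P2 can switch to Right (0 → 5). Not NE.
(Down, Right, Alpha): P1 gets 3, best alternative 0; P2 gets 6, best alternative 0; P3 gets 9, best alternative 7. No profitable deviation — NE.
(Down, Right, Beta): P3 can switch to Alpha (7 → 9). Not NE.
(Down, Right, Gamma): P3 can switch to Alpha (5 → 9). Not NE.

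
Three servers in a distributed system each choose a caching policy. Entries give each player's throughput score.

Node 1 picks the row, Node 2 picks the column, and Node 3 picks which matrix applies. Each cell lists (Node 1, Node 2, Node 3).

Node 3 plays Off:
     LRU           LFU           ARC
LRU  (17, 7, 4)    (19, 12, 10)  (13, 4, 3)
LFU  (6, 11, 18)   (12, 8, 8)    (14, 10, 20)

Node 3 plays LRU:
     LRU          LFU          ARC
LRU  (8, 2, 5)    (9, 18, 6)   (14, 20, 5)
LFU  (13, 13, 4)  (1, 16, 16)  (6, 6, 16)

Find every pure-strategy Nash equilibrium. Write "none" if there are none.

(LRU, LRU, Off): Node 2 can switch to LFU (7 → 12). Not NE.
(LRU, LRU, LRU): Node 1 can switch to LFU (8 → 13). Not NE.
(LRU, LFU, Off): Node 1 gets 19, best alternative 12; Node 2 gets 12, best alternative 7; Node 3 gets 10, best alternative 6. No profitable deviation — NE.
(LRU, LFU, LRU): Node 2 can switch to ARC (18 → 20). Not NE.
(LRU, ARC, Off): Node 1 can switch to LFU (13 → 14). Not NE.
(LRU, ARC, LRU): Node 1 gets 14, best alternative 6; Node 2 gets 20, best alternative 18; Node 3 gets 5, best alternative 3. No profitable deviation — NE.
(LFU, LRU, Off): Node 1 can switch to LRU (6 → 17). Not NE.
(LFU, LRU, LRU): Node 2 can switch to LFU (13 → 16). Not NE.
(LFU, LFU, Off): Node 1 can switch to LRU (12 → 19). Not NE.
(LFU, LFU, LRU): Node 1 can switch to LRU (1 → 9). Not NE.
(LFU, ARC, Off): Node 2 can switch to LRU (10 → 11). Not NE.
(LFU, ARC, LRU): Node 1 can switch to LRU (6 → 14). Not NE.

Pure-strategy Nash equilibria: (LRU, LFU, Off) and (LRU, ARC, LRU)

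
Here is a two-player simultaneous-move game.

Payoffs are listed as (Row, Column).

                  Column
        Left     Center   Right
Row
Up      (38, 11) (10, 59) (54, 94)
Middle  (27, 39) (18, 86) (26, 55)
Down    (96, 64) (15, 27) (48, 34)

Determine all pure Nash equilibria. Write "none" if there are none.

Row against Left: payoffs 38, 27, 96 → best response Down.
Row against Center: payoffs 10, 18, 15 → best response Middle.
Row against Right: payoffs 54, 26, 48 → best response Up.
Column against Up: payoffs 11, 59, 94 → best response Right.
Column against Middle: payoffs 39, 86, 55 → best response Center.
Column against Down: payoffs 64, 27, 34 → best response Left.
Mutual best responses: (Up, Right); (Middle, Center); (Down, Left).

Pure-strategy Nash equilibria: (Up, Right) and (Middle, Center) and (Down, Left)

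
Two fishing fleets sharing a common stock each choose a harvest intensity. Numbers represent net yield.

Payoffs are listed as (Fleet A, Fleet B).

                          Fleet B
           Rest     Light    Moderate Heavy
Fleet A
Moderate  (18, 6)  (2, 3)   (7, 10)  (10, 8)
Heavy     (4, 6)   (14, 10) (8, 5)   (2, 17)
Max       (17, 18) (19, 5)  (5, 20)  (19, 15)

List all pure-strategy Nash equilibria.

For each player, find the best response to each opponent profile; mutual best responses are the pure NE.
Fleet A against Rest: payoffs 18, 4, 17 → best response Moderate.
Fleet A against Light: payoffs 2, 14, 19 → best response Max.
Fleet A against Moderate: payoffs 7, 8, 5 → best response Heavy.
Fleet A against Heavy: payoffs 10, 2, 19 → best response Max.
Fleet B against Moderate: payoffs 6, 3, 10, 8 → best response Moderate.
Fleet B against Heavy: payoffs 6, 10, 5, 17 → best response Heavy.
Fleet B against Max: payoffs 18, 5, 20, 15 → best response Moderate.
No profile is a mutual best response for all players.

There is no pure-strategy Nash equilibrium.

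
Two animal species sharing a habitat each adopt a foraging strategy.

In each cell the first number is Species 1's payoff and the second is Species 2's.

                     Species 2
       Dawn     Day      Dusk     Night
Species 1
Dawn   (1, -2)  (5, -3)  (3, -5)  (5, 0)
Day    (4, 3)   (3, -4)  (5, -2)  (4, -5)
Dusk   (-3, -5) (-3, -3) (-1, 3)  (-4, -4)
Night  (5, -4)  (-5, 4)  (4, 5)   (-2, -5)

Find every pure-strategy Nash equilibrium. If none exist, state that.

The unique pure-strategy Nash equilibrium is (Dawn, Night).

(Dawn, Dawn): Species 1 can switch to Day (1 → 4). Not NE.
(Dawn, Day): Species 2 can switch to Dawn (-3 → -2). Not NE.
(Dawn, Dusk): Species 1 can switch to Day (3 → 5). Not NE.
(Dawn, Night): Species 1 gets 5, best alternative 4; Species 2 gets 0, best alternative -2. No profitable deviation — NE.
(Day, Dawn): Species 1 can switch to Night (4 → 5). Not NE.
(Day, Day): Species 1 can switch to Dawn (3 → 5). Not NE.
(Day, Dusk): Species 2 can switch to Dawn (-2 → 3). Not NE.
(The remaining 9 profiles each have a profitable deviation by the same check.)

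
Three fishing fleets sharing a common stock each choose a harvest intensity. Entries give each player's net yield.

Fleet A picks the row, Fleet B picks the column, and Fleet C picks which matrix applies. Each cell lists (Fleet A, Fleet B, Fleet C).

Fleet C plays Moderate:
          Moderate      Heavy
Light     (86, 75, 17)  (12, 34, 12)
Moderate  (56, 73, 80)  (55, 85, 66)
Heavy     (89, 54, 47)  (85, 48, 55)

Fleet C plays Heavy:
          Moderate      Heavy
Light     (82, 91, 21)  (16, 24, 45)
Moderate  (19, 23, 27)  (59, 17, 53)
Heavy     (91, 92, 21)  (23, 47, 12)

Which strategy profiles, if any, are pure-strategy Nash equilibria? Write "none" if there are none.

The unique pure-strategy Nash equilibrium is (Heavy, Moderate, Moderate).

(Light, Moderate, Moderate): Fleet A can switch to Heavy (86 → 89). Not NE.
(Light, Moderate, Heavy): Fleet A can switch to Heavy (82 → 91). Not NE.
(Light, Heavy, Moderate): Fleet A can switch to Moderate (12 → 55). Not NE.
(Light, Heavy, Heavy): Fleet A can switch to Moderate (16 → 59). Not NE.
(Moderate, Moderate, Moderate): Fleet A can switch to Light (56 → 86). Not NE.
(Moderate, Moderate, Heavy): Fleet A can switch to Light (19 → 82). Not NE.
(Moderate, Heavy, Moderate): Fleet A can switch to Heavy (55 → 85). Not NE.
(Moderate, Heavy, Heavy): Fleet B can switch to Moderate (17 → 23). Not NE.
(Heavy, Moderate, Moderate): Fleet A gets 89, best alternative 86; Fleet B gets 54, best alternative 48; Fleet C gets 47, best alternative 21. No profitable deviation — NE.
(Heavy, Moderate, Heavy): Fleet C can switch to Moderate (21 → 47). Not NE.
(Heavy, Heavy, Moderate): Fleet B can switch to Moderate (48 → 54). Not NE.
(The remaining 1 profile has a profitable deviation by the same check.)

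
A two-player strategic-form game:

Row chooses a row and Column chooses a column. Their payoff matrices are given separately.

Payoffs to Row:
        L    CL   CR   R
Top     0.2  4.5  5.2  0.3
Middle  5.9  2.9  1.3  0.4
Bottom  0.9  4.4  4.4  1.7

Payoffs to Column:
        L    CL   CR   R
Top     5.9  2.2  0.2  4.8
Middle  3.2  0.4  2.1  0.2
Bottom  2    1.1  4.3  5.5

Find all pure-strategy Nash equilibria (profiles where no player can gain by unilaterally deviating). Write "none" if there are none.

Check each profile: it is a Nash equilibrium iff no player can strictly gain by switching unilaterally.
(Top, L): Row can switch to Middle (0.2 → 5.9). Not NE.
(Top, CL): Column can switch to L (2.2 → 5.9). Not NE.
(Top, CR): Column can switch to L (0.2 → 5.9). Not NE.
(Top, R): Row can switch to Middle (0.3 → 0.4). Not NE.
(Middle, L): Row gets 5.9, best alternative 0.9; Column gets 3.2, best alternative 2.1. No profitable deviation — NE.
(Middle, CL): Row can switch to Top (2.9 → 4.5). Not NE.
(Middle, CR): Row can switch to Top (1.3 → 5.2). Not NE.
(Middle, R): Row can switch to Bottom (0.4 → 1.7). Not NE.
(Bottom, L): Row can switch to Middle (0.9 → 5.9). Not NE.
(Bottom, R): Row gets 1.7, best alternative 0.4; Column gets 5.5, best alternative 4.3. No profitable deviation — NE.
(The remaining 2 profiles each have a profitable deviation by the same check.)

Pure-strategy Nash equilibria: (Middle, L), (Bottom, R)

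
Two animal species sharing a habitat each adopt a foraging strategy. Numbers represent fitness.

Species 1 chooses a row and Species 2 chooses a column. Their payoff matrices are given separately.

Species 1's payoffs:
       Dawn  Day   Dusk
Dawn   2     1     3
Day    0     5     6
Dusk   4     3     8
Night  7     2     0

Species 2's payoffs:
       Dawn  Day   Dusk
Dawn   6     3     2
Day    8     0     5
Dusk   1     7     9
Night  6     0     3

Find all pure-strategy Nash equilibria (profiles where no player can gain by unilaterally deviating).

Species 1 against Dawn: payoffs 2, 0, 4, 7 → best response Night.
Species 1 against Day: payoffs 1, 5, 3, 2 → best response Day.
Species 1 against Dusk: payoffs 3, 6, 8, 0 → best response Dusk.
Species 2 against Dawn: payoffs 6, 3, 2 → best response Dawn.
Species 2 against Day: payoffs 8, 0, 5 → best response Dawn.
Species 2 against Dusk: payoffs 1, 7, 9 → best response Dusk.
Species 2 against Night: payoffs 6, 0, 3 → best response Dawn.
Mutual best responses: (Dusk, Dusk); (Night, Dawn).

The pure Nash equilibria are (Dusk, Dusk); (Night, Dawn).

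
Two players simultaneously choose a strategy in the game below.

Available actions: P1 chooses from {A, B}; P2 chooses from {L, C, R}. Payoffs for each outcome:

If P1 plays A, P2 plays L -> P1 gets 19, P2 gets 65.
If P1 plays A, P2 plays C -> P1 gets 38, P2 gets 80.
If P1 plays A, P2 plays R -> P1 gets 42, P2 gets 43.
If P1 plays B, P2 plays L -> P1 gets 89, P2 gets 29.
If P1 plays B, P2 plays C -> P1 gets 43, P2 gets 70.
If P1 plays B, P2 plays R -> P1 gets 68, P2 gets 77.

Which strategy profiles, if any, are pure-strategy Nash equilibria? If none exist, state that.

P1 against L: payoffs 19, 89 → best response B.
P1 against C: payoffs 38, 43 → best response B.
P1 against R: payoffs 42, 68 → best response B.
P2 against A: payoffs 65, 80, 43 → best response C.
P2 against B: payoffs 29, 70, 77 → best response R.
Mutual best responses: (B, R).

Pure NE: (B, R)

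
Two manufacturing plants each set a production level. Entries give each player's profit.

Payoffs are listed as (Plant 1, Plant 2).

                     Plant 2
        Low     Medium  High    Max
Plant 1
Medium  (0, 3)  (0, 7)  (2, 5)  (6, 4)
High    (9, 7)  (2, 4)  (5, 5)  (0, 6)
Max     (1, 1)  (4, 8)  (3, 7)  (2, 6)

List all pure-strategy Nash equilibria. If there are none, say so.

(High, Low) and (Max, Medium)

(Medium, Low): Plant 1 can switch to High (0 → 9). Not NE.
(Medium, Medium): Plant 1 can switch to High (0 → 2). Not NE.
(Medium, High): Plant 1 can switch to High (2 → 5). Not NE.
(Medium, Max): Plant 2 can switch to Medium (4 → 7). Not NE.
(High, Low): Plant 1 gets 9, best alternative 1; Plant 2 gets 7, best alternative 6. No profitable deviation — NE.
(High, Medium): Plant 1 can switch to Max (2 → 4). Not NE.
(High, High): Plant 2 can switch to Low (5 → 7). Not NE.
(High, Max): Plant 1 can switch to Medium (0 → 6). Not NE.
(Max, Low): Plant 1 can switch to High (1 → 9). Not NE.
(Max, Medium): Plant 1 gets 4, best alternative 2; Plant 2 gets 8, best alternative 7. No profitable deviation — NE.
(The remaining 2 profiles each have a profitable deviation by the same check.)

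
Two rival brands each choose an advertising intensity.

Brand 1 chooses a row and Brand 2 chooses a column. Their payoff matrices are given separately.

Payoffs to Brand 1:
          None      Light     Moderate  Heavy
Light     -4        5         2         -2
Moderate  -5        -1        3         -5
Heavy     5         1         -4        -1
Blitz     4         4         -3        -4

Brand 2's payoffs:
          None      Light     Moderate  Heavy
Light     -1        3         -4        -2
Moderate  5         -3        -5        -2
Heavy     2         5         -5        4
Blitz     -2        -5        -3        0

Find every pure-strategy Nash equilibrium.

(Light, Light)

(Light, None): Brand 1 can switch to Heavy (-4 → 5). Not NE.
(Light, Light): Brand 1 gets 5, best alternative 4; Brand 2 gets 3, best alternative -1. No profitable deviation — NE.
(Light, Moderate): Brand 1 can switch to Moderate (2 → 3). Not NE.
(Light, Heavy): Brand 1 can switch to Heavy (-2 → -1). Not NE.
(Moderate, None): Brand 1 can switch to Light (-5 → -4). Not NE.
(Moderate, Light): Brand 1 can switch to Light (-1 → 5). Not NE.
(Moderate, Moderate): Brand 2 can switch to None (-5 → 5). Not NE.
(Moderate, Heavy): Brand 1 can switch to Light (-5 → -2). Not NE.
(Heavy, None): Brand 2 can switch to Light (2 → 5). Not NE.
(Heavy, Light): Brand 1 can switch to Light (1 → 5). Not NE.
(Heavy, Moderate): Brand 1 can switch to Light (-4 → 2). Not NE.
(The remaining 5 profiles each have a profitable deviation by the same check.)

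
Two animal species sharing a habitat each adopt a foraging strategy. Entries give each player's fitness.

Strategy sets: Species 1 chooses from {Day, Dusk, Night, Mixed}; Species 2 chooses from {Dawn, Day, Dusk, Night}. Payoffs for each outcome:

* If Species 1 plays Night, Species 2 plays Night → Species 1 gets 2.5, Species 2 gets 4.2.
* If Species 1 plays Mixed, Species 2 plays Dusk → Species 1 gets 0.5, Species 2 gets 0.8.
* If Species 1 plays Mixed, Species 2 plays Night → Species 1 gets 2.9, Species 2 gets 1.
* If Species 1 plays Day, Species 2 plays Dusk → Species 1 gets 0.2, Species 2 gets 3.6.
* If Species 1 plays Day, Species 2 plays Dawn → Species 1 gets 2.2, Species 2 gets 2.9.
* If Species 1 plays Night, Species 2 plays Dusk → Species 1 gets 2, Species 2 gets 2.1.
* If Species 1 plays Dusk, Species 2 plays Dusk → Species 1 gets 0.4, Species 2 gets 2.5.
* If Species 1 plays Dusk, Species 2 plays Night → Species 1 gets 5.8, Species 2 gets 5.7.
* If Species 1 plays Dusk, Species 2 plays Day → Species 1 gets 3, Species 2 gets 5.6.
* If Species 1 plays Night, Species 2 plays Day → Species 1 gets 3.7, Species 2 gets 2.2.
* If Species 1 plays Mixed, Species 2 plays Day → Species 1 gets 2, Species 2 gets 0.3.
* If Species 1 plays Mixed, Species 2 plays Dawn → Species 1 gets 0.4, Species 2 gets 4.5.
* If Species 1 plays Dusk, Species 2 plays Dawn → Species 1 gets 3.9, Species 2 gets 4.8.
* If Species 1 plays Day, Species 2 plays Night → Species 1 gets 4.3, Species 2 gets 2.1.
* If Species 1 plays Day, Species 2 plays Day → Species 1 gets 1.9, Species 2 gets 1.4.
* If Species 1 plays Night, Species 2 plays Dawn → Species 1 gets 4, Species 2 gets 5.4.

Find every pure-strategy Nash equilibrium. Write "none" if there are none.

The pure Nash equilibria are (Dusk, Night), (Night, Dawn).

Species 1 against Dawn: payoffs 2.2, 3.9, 4, 0.4 → best response Night.
Species 1 against Day: payoffs 1.9, 3, 3.7, 2 → best response Night.
Species 1 against Dusk: payoffs 0.2, 0.4, 2, 0.5 → best response Night.
Species 1 against Night: payoffs 4.3, 5.8, 2.5, 2.9 → best response Dusk.
Species 2 against Day: payoffs 2.9, 1.4, 3.6, 2.1 → best response Dusk.
Species 2 against Dusk: payoffs 4.8, 5.6, 2.5, 5.7 → best response Night.
Species 2 against Night: payoffs 5.4, 2.2, 2.1, 4.2 → best response Dawn.
Species 2 against Mixed: payoffs 4.5, 0.3, 0.8, 1 → best response Dawn.
Mutual best responses: (Dusk, Night); (Night, Dawn).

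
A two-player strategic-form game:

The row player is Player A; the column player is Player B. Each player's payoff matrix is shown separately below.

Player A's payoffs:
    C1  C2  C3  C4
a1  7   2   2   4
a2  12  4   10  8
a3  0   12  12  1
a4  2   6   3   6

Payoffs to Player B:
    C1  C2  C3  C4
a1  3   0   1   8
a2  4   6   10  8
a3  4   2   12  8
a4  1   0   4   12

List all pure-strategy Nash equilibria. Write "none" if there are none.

Pure NE: (a3, C3)

(a1, C1): Player A can switch to a2 (7 → 12). Not NE.
(a1, C2): Player A can switch to a2 (2 → 4). Not NE.
(a1, C3): Player A can switch to a2 (2 → 10). Not NE.
(a1, C4): Player A can switch to a2 (4 → 8). Not NE.
(a2, C1): Player B can switch to C2 (4 → 6). Not NE.
(a2, C2): Player A can switch to a3 (4 → 12). Not NE.
(a2, C3): Player A can switch to a3 (10 → 12). Not NE.
(a2, C4): Player B can switch to C3 (8 → 10). Not NE.
(a3, C1): Player A can switch to a1 (0 → 7). Not NE.
(a3, C2): Player B can switch to C1 (2 → 4). Not NE.
(a3, C3): Player A gets 12, best alternative 10; Player B gets 12, best alternative 8. No profitable deviation — NE.
(The remaining 5 profiles each have a profitable deviation by the same check.)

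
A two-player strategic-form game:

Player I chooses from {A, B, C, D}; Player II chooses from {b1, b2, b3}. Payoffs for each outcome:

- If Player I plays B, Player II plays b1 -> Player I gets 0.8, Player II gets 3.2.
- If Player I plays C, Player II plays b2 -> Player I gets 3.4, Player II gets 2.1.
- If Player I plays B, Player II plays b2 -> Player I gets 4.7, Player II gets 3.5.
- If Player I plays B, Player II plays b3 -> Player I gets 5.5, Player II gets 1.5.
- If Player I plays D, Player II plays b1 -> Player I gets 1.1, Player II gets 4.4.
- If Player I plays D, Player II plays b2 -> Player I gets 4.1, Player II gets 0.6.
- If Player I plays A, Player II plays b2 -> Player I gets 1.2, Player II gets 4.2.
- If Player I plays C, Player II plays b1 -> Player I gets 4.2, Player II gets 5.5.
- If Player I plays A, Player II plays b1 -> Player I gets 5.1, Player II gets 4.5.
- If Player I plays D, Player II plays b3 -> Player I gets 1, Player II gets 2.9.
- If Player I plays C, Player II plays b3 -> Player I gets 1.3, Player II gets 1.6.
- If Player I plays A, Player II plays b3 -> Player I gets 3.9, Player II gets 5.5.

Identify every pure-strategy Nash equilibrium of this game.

(B, b2)

For each strategy profile, look for a profitable unilateral deviation.
(A, b1): Player II can switch to b3 (4.5 → 5.5). Not NE.
(A, b2): Player I can switch to B (1.2 → 4.7). Not NE.
(A, b3): Player I can switch to B (3.9 → 5.5). Not NE.
(B, b1): Player I can switch to A (0.8 → 5.1). Not NE.
(B, b2): Player I gets 4.7, best alternative 4.1; Player II gets 3.5, best alternative 3.2. No profitable deviation — NE.
(B, b3): Player II can switch to b1 (1.5 → 3.2). Not NE.
(C, b1): Player I can switch to A (4.2 → 5.1). Not NE.
(C, b2): Player I can switch to B (3.4 → 4.7). Not NE.
(C, b3): Player I can switch to A (1.3 → 3.9). Not NE.
(D, b1): Player I can switch to A (1.1 → 5.1). Not NE.
(D, b2): Player I can switch to B (4.1 → 4.7). Not NE.
(D, b3): Player I can switch to A (1 → 3.9). Not NE.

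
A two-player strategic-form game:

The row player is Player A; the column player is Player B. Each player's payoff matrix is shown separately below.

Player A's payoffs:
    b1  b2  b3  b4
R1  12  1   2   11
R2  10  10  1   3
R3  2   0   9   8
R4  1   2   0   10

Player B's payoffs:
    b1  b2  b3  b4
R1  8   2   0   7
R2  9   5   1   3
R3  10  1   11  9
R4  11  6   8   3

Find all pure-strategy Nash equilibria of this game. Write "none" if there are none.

(R1, b1), (R3, b3)

(R1, b1): Player A gets 12, best alternative 10; Player B gets 8, best alternative 7. No profitable deviation — NE.
(R1, b2): Player A can switch to R2 (1 → 10). Not NE.
(R1, b3): Player A can switch to R3 (2 → 9). Not NE.
(R1, b4): Player B can switch to b1 (7 → 8). Not NE.
(R2, b1): Player A can switch to R1 (10 → 12). Not NE.
(R2, b2): Player B can switch to b1 (5 → 9). Not NE.
(R2, b3): Player A can switch to R1 (1 → 2). Not NE.
(R2, b4): Player A can switch to R1 (3 → 11). Not NE.
(R3, b1): Player A can switch to R1 (2 → 12). Not NE.
(R3, b2): Player A can switch to R1 (0 → 1). Not NE.
(R3, b3): Player A gets 9, best alternative 2; Player B gets 11, best alternative 10. No profitable deviation — NE.
(R3, b4): Player A can switch to R1 (8 → 11). Not NE.
(R4, b1): Player A can switch to R1 (1 → 12). Not NE.
(R4, b2): Player A can switch to R2 (2 → 10). Not NE.
(The remaining 2 profiles each have a profitable deviation by the same check.)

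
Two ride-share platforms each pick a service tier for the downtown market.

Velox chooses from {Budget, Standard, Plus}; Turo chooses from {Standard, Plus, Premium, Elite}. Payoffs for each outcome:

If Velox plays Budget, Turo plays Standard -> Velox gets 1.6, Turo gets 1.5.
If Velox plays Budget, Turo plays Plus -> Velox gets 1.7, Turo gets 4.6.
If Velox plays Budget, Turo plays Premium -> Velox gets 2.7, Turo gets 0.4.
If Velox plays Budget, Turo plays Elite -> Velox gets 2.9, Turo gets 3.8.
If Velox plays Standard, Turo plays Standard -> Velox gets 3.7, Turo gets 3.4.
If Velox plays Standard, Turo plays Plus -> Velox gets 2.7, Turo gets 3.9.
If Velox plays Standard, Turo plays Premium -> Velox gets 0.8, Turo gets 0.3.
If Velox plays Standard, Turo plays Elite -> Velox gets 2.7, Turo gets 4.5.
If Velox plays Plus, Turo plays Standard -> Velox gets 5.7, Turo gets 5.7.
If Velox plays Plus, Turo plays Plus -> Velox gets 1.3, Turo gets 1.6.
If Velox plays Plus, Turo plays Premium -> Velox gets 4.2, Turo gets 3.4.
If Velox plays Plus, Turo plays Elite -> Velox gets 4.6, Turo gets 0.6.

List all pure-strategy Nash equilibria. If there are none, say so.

Pure NE: (Plus, Standard)

(Budget, Standard): Velox can switch to Standard (1.6 → 3.7). Not NE.
(Budget, Plus): Velox can switch to Standard (1.7 → 2.7). Not NE.
(Budget, Premium): Velox can switch to Plus (2.7 → 4.2). Not NE.
(Budget, Elite): Velox can switch to Plus (2.9 → 4.6). Not NE.
(Standard, Standard): Velox can switch to Plus (3.7 → 5.7). Not NE.
(Standard, Plus): Turo can switch to Elite (3.9 → 4.5). Not NE.
(Plus, Standard): Velox gets 5.7, best alternative 3.7; Turo gets 5.7, best alternative 3.4. No profitable deviation — NE.
(The remaining 5 profiles each have a profitable deviation by the same check.)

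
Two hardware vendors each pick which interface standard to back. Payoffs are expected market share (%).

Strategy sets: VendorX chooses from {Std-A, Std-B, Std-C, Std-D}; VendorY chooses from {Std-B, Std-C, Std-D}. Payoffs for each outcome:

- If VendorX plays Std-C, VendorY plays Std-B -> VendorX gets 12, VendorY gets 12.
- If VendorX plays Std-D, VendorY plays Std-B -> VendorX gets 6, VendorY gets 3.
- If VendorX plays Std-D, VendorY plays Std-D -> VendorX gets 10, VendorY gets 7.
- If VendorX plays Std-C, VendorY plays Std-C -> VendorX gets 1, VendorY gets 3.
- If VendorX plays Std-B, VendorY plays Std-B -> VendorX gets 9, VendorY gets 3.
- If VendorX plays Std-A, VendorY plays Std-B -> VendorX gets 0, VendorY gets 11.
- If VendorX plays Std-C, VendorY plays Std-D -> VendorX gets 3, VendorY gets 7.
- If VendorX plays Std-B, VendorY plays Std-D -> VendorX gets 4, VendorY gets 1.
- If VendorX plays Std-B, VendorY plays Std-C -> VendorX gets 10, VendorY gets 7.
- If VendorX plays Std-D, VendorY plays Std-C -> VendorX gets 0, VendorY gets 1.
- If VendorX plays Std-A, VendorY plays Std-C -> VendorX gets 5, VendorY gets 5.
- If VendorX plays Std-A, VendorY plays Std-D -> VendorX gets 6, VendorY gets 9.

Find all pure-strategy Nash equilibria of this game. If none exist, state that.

Pure-strategy Nash equilibria: (Std-B, Std-C); (Std-C, Std-B); (Std-D, Std-D)

(Std-A, Std-B): VendorX can switch to Std-B (0 → 9). Not NE.
(Std-A, Std-C): VendorX can switch to Std-B (5 → 10). Not NE.
(Std-A, Std-D): VendorX can switch to Std-D (6 → 10). Not NE.
(Std-B, Std-B): VendorX can switch to Std-C (9 → 12). Not NE.
(Std-B, Std-C): VendorX gets 10, best alternative 5; VendorY gets 7, best alternative 3. No profitable deviation — NE.
(Std-B, Std-D): VendorX can switch to Std-A (4 → 6). Not NE.
(Std-C, Std-B): VendorX gets 12, best alternative 9; VendorY gets 12, best alternative 7. No profitable deviation — NE.
(Std-C, Std-C): VendorX can switch to Std-A (1 → 5). Not NE.
(Std-C, Std-D): VendorX can switch to Std-A (3 → 6). Not NE.
(Std-D, Std-B): VendorX can switch to Std-B (6 → 9). Not NE.
(Std-D, Std-C): VendorX can switch to Std-A (0 → 5). Not NE.
(Std-D, Std-D): VendorX gets 10, best alternative 6; VendorY gets 7, best alternative 3. No profitable deviation — NE.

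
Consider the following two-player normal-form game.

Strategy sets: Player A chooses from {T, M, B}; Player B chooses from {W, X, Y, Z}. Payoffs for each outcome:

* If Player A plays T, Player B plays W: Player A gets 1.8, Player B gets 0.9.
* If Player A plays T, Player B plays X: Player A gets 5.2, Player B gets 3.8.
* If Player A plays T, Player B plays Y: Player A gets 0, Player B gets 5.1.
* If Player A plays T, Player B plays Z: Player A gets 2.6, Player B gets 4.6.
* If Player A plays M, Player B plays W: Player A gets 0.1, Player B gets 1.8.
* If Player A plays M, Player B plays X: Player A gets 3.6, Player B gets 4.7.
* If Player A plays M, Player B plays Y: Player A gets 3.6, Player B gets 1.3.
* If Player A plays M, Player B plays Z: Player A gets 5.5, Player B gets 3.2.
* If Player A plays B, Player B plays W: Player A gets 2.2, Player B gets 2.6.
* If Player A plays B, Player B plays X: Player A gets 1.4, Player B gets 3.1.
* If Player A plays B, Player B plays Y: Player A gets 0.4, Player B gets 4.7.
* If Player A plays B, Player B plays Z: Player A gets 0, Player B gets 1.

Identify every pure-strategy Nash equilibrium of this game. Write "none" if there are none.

Player A against W: payoffs 1.8, 0.1, 2.2 → best response B.
Player A against X: payoffs 5.2, 3.6, 1.4 → best response T.
Player A against Y: payoffs 0, 3.6, 0.4 → best response M.
Player A against Z: payoffs 2.6, 5.5, 0 → best response M.
Player B against T: payoffs 0.9, 3.8, 5.1, 4.6 → best response Y.
Player B against M: payoffs 1.8, 4.7, 1.3, 3.2 → best response X.
Player B against B: payoffs 2.6, 3.1, 4.7, 1 → best response Y.
No profile is a mutual best response for all players.

There is no pure-strategy Nash equilibrium.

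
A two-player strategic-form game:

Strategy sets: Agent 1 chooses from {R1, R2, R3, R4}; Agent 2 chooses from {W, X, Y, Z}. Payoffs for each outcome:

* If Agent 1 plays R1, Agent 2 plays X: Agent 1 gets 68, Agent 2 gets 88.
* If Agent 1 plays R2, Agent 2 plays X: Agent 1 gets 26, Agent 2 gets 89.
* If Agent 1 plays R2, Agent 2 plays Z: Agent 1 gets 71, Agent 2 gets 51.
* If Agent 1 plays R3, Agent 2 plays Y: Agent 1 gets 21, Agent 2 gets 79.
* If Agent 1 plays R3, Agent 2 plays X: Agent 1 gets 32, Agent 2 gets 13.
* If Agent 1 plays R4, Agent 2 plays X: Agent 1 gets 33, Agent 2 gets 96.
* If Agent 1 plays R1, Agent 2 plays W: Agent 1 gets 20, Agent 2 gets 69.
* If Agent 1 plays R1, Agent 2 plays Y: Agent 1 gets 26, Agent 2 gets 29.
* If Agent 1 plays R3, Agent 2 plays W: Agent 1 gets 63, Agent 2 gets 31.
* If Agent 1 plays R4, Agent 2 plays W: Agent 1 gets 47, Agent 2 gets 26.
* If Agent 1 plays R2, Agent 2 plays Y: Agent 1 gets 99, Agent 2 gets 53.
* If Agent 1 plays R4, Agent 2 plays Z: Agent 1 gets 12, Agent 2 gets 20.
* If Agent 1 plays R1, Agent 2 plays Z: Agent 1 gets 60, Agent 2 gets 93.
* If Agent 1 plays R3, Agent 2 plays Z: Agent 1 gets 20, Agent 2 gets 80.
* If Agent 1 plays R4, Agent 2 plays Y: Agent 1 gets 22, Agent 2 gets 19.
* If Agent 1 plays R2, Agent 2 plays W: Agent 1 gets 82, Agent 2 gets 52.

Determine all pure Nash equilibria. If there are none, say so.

(R1, W): Agent 1 can switch to R2 (20 → 82). Not NE.
(R1, X): Agent 2 can switch to Z (88 → 93). Not NE.
(R1, Y): Agent 1 can switch to R2 (26 → 99). Not NE.
(R1, Z): Agent 1 can switch to R2 (60 → 71). Not NE.
(R2, W): Agent 2 can switch to X (52 → 89). Not NE.
(R2, X): Agent 1 can switch to R1 (26 → 68). Not NE.
(R2, Y): Agent 2 can switch to X (53 → 89). Not NE.
(R2, Z): Agent 2 can switch to W (51 → 52). Not NE.
(R3, W): Agent 1 can switch to R2 (63 → 82). Not NE.
(R3, X): Agent 1 can switch to R1 (32 → 68). Not NE.
(The remaining 6 profiles each have a profitable deviation by the same check.)

This game has no pure Nash equilibrium.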